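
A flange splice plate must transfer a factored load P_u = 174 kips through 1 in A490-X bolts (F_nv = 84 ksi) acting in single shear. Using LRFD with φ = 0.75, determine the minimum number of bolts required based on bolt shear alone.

A_b = π·1²/4 = 0.7854 in².
Per-bolt design strength φR_n = 0.75 × 84 × 0.7854 × 1 = 49.48 kips.
n ≥ 174 / 49.48 = 3.517 → use 4 bolts.

4 bolts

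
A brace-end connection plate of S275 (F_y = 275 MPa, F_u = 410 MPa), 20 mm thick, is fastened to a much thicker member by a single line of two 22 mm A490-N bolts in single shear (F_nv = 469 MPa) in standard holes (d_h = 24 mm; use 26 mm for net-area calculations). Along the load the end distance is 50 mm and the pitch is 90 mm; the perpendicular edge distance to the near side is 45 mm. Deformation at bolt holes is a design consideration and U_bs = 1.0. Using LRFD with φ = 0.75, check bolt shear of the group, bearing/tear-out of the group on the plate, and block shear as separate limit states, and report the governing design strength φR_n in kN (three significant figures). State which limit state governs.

Bolt shear: A_b = π·22²/4 = 380.1 mm²; R_n = 469 × 380.1 × 2 × 1 / 1000 = 356.6 kN → 0.75 × 356.6 = 267 kN.
Bearing: edge l_c = 38, r_n = 373.9 kN; interior l_c = 66, r_n = 433 kN; R_n = 373.9 + 1·433 = 806.9 kN → 605 kN.
Block shear: A_gv = 2800, A_nv = 2020, A_nt = 640 mm²; R_n = min(0.6F_uA_nv, 0.6F_yA_gv) + U_bs·F_u·A_nt = 724.4 kN → 543 kN.
Bolt shear governs: 267 kN.

267 kN (bolt shear governs)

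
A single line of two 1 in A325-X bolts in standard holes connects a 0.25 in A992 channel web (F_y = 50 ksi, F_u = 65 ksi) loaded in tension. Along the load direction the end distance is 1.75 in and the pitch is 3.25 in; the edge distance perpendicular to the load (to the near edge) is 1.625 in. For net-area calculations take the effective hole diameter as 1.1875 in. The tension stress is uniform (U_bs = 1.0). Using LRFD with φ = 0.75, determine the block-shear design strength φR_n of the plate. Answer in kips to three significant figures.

Shear plane L_v = 1.75 + 1·3.25 = 5 in; A_gv = 5 × 0.25 = 1.25 in².
A_nv = (5 − 1.5·1.1875) × 0.25 = 0.8047 in².
A_nt = (1.625 − 0.5·1.1875) × 0.25 = 0.2578 in².
0.6 F_u A_nv = 31.38 kips; 0.6 F_y A_gv = 37.5 kips → shear rupture governs the shear term.
R_n = 31.38 + 1.0 × 65 × 0.2578 = 48.14 kips.
Design strength φR_n = 0.75 × 48.14 = 36.1 kips.

36.1 kips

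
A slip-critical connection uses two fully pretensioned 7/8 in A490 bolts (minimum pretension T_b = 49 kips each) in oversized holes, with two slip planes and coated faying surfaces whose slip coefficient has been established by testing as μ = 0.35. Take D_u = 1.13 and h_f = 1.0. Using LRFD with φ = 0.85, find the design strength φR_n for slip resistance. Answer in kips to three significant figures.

65.9 kips

R_n = μ · D_u · h_f · T_b · n_s · n_b = 0.35 × 1.13 × 1.0 × 49 × 2 × 2 = 77.52 kips.
Design strength φR_n = 0.85 × 77.52 = 65.9 kips.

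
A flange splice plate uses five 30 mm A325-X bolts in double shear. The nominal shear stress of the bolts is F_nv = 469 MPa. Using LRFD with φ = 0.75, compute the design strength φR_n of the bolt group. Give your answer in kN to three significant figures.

2490 kN

A_b = π × 30² / 4 = 706.9 mm².
R_n = F_nv · A_b · n · n_s = 469 × 706.9 × 5 × 2 / 1000 = 3315 kN.
Design strength φR_n = 0.75 × 3315 = 2490 kN.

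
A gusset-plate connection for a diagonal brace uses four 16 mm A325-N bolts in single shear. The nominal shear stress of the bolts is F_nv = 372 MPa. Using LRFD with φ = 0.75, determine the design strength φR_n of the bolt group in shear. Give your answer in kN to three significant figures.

A_b = π × 16² / 4 = 201.1 mm².
R_n = F_nv · A_b · n · n_s = 372 × 201.1 × 4 × 1 / 1000 = 299.2 kN.
Design strength φR_n = 0.75 × 299.2 = 224 kN.

224 kN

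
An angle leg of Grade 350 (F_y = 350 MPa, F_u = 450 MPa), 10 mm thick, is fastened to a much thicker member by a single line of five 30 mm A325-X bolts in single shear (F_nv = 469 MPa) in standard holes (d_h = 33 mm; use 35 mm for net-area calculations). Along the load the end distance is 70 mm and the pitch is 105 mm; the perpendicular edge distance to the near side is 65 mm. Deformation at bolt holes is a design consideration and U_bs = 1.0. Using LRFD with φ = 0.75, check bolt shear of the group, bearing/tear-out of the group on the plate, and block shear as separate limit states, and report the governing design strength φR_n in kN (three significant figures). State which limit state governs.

Bolt shear: A_b = π·30²/4 = 706.9 mm²; R_n = 469 × 706.9 × 5 × 1 / 1000 = 1658 kN → 0.75 × 1658 = 1240 kN.
Bearing: edge l_c = 53.5, r_n = 288.9 kN; interior l_c = 72, r_n = 324 kN; R_n = 288.9 + 4·324 = 1585 kN → 1190 kN.
Block shear: A_gv = 4900, A_nv = 3325, A_nt = 475 mm²; R_n = min(0.6F_uA_nv, 0.6F_yA_gv) + U_bs·F_u·A_nt = 1112 kN → 834 kN.
Block shear governs: 834 kN.

834 kN (block shear governs)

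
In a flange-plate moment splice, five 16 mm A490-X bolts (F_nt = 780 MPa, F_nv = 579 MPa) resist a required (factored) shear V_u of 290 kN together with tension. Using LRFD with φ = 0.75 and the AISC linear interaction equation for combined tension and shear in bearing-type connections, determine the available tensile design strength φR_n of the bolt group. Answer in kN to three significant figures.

A_b = π·16²/4 = 201.1 mm²; f_rv = 290 × 1000 / (5 × 201.1) = 288.5 MPa.
F'_nt = 1.3 F_nt − (F_nt / φF_nv) f_rv = 1.3·780 − (780/(0.75·579))·288.5 = 495.9 MPa, capped at F_nt → F'_nt = 495.9 MPa.
R_n = F'_nt · A_b · n = 495.9 × 201.1 × 5 / 1000 = 498.5 kN.
Design strength φR_n = 0.75 × 498.5 = 374 kN.

374 kN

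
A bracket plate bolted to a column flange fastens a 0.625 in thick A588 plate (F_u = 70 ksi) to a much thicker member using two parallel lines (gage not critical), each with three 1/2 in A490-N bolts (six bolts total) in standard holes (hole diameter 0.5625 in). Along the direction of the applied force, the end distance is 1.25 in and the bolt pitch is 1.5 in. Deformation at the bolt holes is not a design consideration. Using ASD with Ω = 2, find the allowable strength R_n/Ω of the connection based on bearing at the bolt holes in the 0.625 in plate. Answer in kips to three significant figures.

187 kips

Per bolt r_n = 1.5 l_c t F_u ≤ 3.0 d t F_u; upper limit = 3.0 × 0.5 × 0.625 × 70 = 65.62 kips.
Edge bolt: l_c = 1.25 − 0.5625/2 = 0.9688 in → 1.5 × 0.9688 × 0.625 × 70 = 63.57 → r_n = 63.57 kips.
Interior bolts: l_c = 1.5 − 0.5625 = 0.9375 in → 1.5 × 0.9375 × 0.625 × 70 = 61.52 → r_n = 61.52 kips.
R_n = 2 × 63.57 + 4 × 61.52 = 373.2 kips.
Allowable strength R_n/Ω = 373.2 / 2 = 187 kips.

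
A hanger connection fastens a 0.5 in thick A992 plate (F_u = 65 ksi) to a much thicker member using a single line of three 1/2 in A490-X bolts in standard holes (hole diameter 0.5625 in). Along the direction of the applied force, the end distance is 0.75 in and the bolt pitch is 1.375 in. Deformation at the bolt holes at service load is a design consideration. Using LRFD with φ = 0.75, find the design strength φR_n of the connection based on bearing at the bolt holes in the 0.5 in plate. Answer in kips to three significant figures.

61.2 kips

Per bolt r_n = 1.2 l_c t F_u ≤ 2.4 d t F_u; upper limit = 2.4 × 0.5 × 0.5 × 65 = 39 kips.
Edge bolt: l_c = 0.75 − 0.5625/2 = 0.4688 in → 1.2 × 0.4688 × 0.5 × 65 = 18.28 → r_n = 18.28 kips.
Interior bolts: l_c = 1.375 − 0.5625 = 0.8125 in → 1.2 × 0.8125 × 0.5 × 65 = 31.69 → r_n = 31.69 kips.
R_n = 1 × 18.28 + 2 × 31.69 = 81.66 kips.
Design strength φR_n = 0.75 × 81.66 = 61.2 kips.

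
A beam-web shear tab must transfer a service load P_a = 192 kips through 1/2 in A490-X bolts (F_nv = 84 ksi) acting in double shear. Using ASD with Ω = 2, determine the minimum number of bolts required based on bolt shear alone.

12 bolts

A_b = π·0.5²/4 = 0.1963 in².
Per-bolt allowable strength R_n/Ω = 84 × 0.1963 × 2 / 2 = 16.49 kips.
n ≥ 192 / 16.49 = 11.64 → use 12 bolts.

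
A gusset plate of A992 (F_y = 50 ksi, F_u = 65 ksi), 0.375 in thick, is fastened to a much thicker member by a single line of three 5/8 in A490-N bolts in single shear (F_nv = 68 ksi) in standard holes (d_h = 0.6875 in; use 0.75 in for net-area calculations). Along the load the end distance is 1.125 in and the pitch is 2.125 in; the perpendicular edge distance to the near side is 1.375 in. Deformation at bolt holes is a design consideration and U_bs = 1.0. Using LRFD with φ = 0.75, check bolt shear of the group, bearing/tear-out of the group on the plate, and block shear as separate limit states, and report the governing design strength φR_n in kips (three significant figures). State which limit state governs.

Bolt shear: A_b = π·0.625²/4 = 0.3068 in²; R_n = 68 × 0.3068 × 3 × 1 = 62.59 kips → 0.75 × 62.59 = 46.9 kips.
Bearing: edge l_c = 0.7812, r_n = 22.85 kips; interior l_c = 1.438, r_n = 36.56 kips; R_n = 22.85 + 2·36.56 = 95.98 kips → 72 kips.
Block shear: A_gv = 2.016, A_nv = 1.312, A_nt = 0.375 in²; R_n = min(0.6F_uA_nv, 0.6F_yA_gv) + U_bs·F_u·A_nt = 75.56 kips → 56.7 kips.
Bolt shear governs: 46.9 kips.

46.9 kips (bolt shear governs)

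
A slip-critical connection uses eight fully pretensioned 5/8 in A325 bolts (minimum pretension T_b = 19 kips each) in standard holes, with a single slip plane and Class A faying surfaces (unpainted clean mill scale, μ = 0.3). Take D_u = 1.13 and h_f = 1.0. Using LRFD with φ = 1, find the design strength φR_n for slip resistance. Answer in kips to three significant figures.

51.5 kips

R_n = μ · D_u · h_f · T_b · n_s · n_b = 0.3 × 1.13 × 1.0 × 19 × 1 × 8 = 51.53 kips.
Design strength φR_n = 1 × 51.53 = 51.5 kips.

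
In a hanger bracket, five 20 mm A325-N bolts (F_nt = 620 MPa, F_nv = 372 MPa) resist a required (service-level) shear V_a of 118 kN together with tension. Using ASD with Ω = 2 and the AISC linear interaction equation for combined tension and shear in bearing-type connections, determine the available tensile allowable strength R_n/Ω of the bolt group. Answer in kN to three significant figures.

436 kN

A_b = π·20²/4 = 314.2 mm²; f_rv = 118 × 1000 / (5 × 314.2) = 75.12 MPa.
F'_nt = 1.3 F_nt − (Ω F_nt / F_nv) f_rv = 1.3·620 − (2·620/372)·75.12 = 555.6 MPa, capped at F_nt → F'_nt = 555.6 MPa.
R_n = F'_nt · A_b · n = 555.6 × 314.2 × 5 / 1000 = 872.7 kN.
Allowable strength R_n/Ω = 872.7 / 2 = 436 kN.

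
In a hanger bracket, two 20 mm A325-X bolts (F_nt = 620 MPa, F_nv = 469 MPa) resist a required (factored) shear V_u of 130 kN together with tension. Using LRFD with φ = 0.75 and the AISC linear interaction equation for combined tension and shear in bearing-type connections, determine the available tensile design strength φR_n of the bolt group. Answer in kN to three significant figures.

208 kN

A_b = π·20²/4 = 314.2 mm²; f_rv = 130 × 1000 / (2 × 314.2) = 206.9 MPa.
F'_nt = 1.3 F_nt − (F_nt / φF_nv) f_rv = 1.3·620 − (620/(0.75·469))·206.9 = 441.3 MPa, capped at F_nt → F'_nt = 441.3 MPa.
R_n = F'_nt · A_b · n = 441.3 × 314.2 × 2 / 1000 = 277.3 kN.
Design strength φR_n = 0.75 × 277.3 = 208 kN.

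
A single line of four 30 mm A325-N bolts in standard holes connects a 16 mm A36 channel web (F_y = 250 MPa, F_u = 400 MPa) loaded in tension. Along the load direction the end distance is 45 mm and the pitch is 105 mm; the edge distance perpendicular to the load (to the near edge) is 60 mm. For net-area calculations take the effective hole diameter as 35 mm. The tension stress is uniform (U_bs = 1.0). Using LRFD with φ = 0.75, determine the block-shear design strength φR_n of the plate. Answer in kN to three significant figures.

Shear plane L_v = 45 + 3·105 = 360 mm; A_gv = 360 × 16 = 5760 mm².
A_nv = (360 − 3.5·35) × 16 = 3800 mm².
A_nt = (60 − 0.5·35) × 16 = 680 mm².
0.6 F_u A_nv = 912 kN; 0.6 F_y A_gv = 864 kN → shear yielding governs the shear term.
R_n = 864 + 1.0 × 400 × 680 / 1000 = 1136 kN.
Design strength φR_n = 0.75 × 1136 = 852 kN.

852 kN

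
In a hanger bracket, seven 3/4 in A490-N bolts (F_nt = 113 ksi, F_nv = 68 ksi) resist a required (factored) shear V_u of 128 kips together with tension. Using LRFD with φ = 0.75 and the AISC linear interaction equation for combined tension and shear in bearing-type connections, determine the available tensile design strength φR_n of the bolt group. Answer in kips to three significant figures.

128 kips

A_b = π·0.75²/4 = 0.4418 in²; f_rv = 128 / (7 × 0.4418) = 41.39 ksi.
F'_nt = 1.3 F_nt − (F_nt / φF_nv) f_rv = 1.3·113 − (113/(0.75·68))·41.39 = 55.19 ksi, capped at F_nt → F'_nt = 55.19 ksi.
R_n = F'_nt · A_b · n = 55.19 × 0.4418 × 7 = 170.7 kips.
Design strength φR_n = 0.75 × 170.7 = 128 kips.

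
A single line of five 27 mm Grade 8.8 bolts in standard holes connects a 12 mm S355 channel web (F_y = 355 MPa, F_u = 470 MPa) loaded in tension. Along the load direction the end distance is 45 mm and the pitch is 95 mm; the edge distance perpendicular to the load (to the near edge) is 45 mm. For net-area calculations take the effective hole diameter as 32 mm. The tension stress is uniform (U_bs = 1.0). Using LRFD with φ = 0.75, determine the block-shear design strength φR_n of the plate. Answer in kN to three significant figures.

836 kN

Shear plane L_v = 45 + 4·95 = 425 mm; A_gv = 425 × 12 = 5100 mm².
A_nv = (425 − 4.5·32) × 12 = 3372 mm².
A_nt = (45 − 0.5·32) × 12 = 348 mm².
0.6 F_u A_nv = 950.9 kN; 0.6 F_y A_gv = 1086 kN → shear rupture governs the shear term.
R_n = 950.9 + 1.0 × 470 × 348 / 1000 = 1114 kN.
Design strength φR_n = 0.75 × 1114 = 836 kN.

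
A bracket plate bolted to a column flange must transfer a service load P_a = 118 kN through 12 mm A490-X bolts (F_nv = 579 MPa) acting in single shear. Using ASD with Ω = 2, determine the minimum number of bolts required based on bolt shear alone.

A_b = π·12²/4 = 113.1 mm².
Per-bolt allowable strength R_n/Ω = 579 × 113.1 × 1 / 1000 / 2 = 32.74 kN.
n ≥ 118 / 32.74 = 3.604 → use 4 bolts.

4 bolts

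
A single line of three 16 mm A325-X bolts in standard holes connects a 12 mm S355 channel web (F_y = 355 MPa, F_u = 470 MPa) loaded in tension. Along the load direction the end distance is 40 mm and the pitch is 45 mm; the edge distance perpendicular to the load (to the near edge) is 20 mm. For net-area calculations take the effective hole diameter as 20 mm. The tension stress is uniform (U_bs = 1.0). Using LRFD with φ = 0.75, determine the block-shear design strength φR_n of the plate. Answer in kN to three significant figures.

Shear plane L_v = 40 + 2·45 = 130 mm; A_gv = 130 × 12 = 1560 mm².
A_nv = (130 − 2.5·20) × 12 = 960 mm².
A_nt = (20 − 0.5·20) × 12 = 120 mm².
0.6 F_u A_nv = 270.7 kN; 0.6 F_y A_gv = 332.3 kN → shear rupture governs the shear term.
R_n = 270.7 + 1.0 × 470 × 120 / 1000 = 327.1 kN.
Design strength φR_n = 0.75 × 327.1 = 245 kN.

245 kN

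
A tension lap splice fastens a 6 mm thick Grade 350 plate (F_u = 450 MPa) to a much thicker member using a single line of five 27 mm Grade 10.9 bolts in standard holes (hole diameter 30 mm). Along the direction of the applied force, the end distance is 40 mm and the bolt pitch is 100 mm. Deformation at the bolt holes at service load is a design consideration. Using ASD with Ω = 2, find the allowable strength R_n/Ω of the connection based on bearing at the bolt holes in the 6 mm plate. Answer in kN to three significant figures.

390 kN

Per bolt r_n = 1.2 l_c t F_u ≤ 2.4 d t F_u; upper limit = 2.4 × 27 × 6 × 450 / 1000 = 175 kN.
Edge bolt: l_c = 40 − 30/2 = 25 mm → 1.2 × 25 × 6 × 450 / 1000 = 81 → r_n = 81 kN.
Interior bolts: l_c = 100 − 30 = 70 mm → 1.2 × 70 × 6 × 450 / 1000 = 226.8 → r_n = 175 kN.
R_n = 1 × 81 + 4 × 175 = 780.8 kN.
Allowable strength R_n/Ω = 780.8 / 2 = 390 kN.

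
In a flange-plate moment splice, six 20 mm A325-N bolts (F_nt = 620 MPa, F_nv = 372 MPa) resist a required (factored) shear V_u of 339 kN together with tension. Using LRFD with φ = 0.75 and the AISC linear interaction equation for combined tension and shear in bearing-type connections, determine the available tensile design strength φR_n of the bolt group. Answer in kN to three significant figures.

A_b = π·20²/4 = 314.2 mm²; f_rv = 339 × 1000 / (6 × 314.2) = 179.8 MPa.
F'_nt = 1.3 F_nt − (F_nt / φF_nv) f_rv = 1.3·620 − (620/(0.75·372))·179.8 = 406.3 MPa, capped at F_nt → F'_nt = 406.3 MPa.
R_n = F'_nt · A_b · n = 406.3 × 314.2 × 6 / 1000 = 765.9 kN.
Design strength φR_n = 0.75 × 765.9 = 574 kN.

574 kN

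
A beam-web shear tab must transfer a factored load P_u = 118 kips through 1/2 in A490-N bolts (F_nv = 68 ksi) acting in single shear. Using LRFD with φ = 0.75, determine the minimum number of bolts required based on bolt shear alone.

12 bolts

A_b = π·0.5²/4 = 0.1963 in².
Per-bolt design strength φR_n = 0.75 × 68 × 0.1963 × 1 = 10.01 kips.
n ≥ 118 / 10.01 = 11.78 → use 12 bolts.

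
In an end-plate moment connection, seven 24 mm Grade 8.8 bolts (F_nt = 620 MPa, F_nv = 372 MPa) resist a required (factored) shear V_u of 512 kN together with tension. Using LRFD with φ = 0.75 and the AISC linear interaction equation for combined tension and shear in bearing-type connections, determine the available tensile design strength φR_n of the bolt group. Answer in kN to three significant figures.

A_b = π·24²/4 = 452.4 mm²; f_rv = 512 × 1000 / (7 × 452.4) = 161.7 MPa.
F'_nt = 1.3 F_nt − (F_nt / φF_nv) f_rv = 1.3·620 − (620/(0.75·372))·161.7 = 446.7 MPa, capped at F_nt → F'_nt = 446.7 MPa.
R_n = F'_nt · A_b · n = 446.7 × 452.4 × 7 / 1000 = 1415 kN.
Design strength φR_n = 0.75 × 1415 = 1060 kN.

1060 kN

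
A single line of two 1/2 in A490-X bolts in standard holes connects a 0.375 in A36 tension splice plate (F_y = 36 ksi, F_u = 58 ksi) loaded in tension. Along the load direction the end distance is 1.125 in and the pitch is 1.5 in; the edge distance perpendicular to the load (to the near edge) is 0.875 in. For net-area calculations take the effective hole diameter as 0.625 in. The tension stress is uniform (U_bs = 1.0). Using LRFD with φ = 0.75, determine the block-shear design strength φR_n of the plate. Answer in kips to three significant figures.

Shear plane L_v = 1.125 + 1·1.5 = 2.625 in; A_gv = 2.625 × 0.375 = 0.9844 in².
A_nv = (2.625 − 1.5·0.625) × 0.375 = 0.6328 in².
A_nt = (0.875 − 0.5·0.625) × 0.375 = 0.2109 in².
0.6 F_u A_nv = 22.02 kips; 0.6 F_y A_gv = 21.26 kips → shear yielding governs the shear term.
R_n = 21.26 + 1.0 × 58 × 0.2109 = 33.5 kips.
Design strength φR_n = 0.75 × 33.5 = 25.1 kips.

25.1 kips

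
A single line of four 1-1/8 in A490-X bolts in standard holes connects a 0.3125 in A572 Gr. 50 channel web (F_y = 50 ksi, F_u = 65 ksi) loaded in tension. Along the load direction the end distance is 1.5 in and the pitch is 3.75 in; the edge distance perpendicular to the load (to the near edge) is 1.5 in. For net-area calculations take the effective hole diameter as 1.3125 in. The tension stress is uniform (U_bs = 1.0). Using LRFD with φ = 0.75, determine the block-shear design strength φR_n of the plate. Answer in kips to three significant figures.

Shear plane L_v = 1.5 + 3·3.75 = 12.75 in; A_gv = 12.75 × 0.3125 = 3.984 in².
A_nv = (12.75 − 3.5·1.3125) × 0.3125 = 2.549 in².
A_nt = (1.5 − 0.5·1.3125) × 0.3125 = 0.2637 in².
0.6 F_u A_nv = 99.4 kips; 0.6 F_y A_gv = 119.5 kips → shear rupture governs the shear term.
R_n = 99.4 + 1.0 × 65 × 0.2637 = 116.5 kips.
Design strength φR_n = 0.75 × 116.5 = 87.4 kips.

87.4 kips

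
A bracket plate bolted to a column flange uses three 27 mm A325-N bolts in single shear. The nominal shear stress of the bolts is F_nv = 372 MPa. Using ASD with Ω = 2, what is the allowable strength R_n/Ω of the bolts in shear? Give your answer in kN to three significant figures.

A_b = π × 27² / 4 = 572.6 mm².
R_n = F_nv · A_b · n · n_s = 372 × 572.6 × 3 × 1 / 1000 = 639 kN.
Allowable strength R_n/Ω = 639 / 2 = 319 kN.

319 kN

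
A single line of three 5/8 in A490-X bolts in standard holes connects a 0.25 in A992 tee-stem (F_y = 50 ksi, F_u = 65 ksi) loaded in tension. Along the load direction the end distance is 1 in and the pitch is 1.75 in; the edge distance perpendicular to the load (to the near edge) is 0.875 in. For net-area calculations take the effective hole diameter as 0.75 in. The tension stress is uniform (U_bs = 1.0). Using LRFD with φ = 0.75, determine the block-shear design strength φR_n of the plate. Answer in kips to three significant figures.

Shear plane L_v = 1 + 2·1.75 = 4.5 in; A_gv = 4.5 × 0.25 = 1.125 in².
A_nv = (4.5 − 2.5·0.75) × 0.25 = 0.6562 in².
A_nt = (0.875 − 0.5·0.75) × 0.25 = 0.125 in².
0.6 F_u A_nv = 25.59 kips; 0.6 F_y A_gv = 33.75 kips → shear rupture governs the shear term.
R_n = 25.59 + 1.0 × 65 × 0.125 = 33.72 kips.
Design strength φR_n = 0.75 × 33.72 = 25.3 kips.

25.3 kips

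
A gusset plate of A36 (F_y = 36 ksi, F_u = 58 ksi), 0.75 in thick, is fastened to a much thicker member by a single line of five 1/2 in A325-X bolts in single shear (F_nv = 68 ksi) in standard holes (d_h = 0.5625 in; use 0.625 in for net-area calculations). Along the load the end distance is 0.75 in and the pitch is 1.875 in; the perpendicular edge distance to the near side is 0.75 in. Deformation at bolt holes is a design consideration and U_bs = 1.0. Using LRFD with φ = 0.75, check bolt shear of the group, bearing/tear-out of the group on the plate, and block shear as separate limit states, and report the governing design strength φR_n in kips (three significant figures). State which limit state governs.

50.1 kips (bolt shear governs)

Bolt shear: A_b = π·0.5²/4 = 0.1963 in²; R_n = 68 × 0.1963 × 5 × 1 = 66.76 kips → 0.75 × 66.76 = 50.1 kips.
Bearing: edge l_c = 0.4688, r_n = 24.47 kips; interior l_c = 1.312, r_n = 52.2 kips; R_n = 24.47 + 4·52.2 = 233.3 kips → 175 kips.
Block shear: A_gv = 6.188, A_nv = 4.078, A_nt = 0.3281 in²; R_n = min(0.6F_uA_nv, 0.6F_yA_gv) + U_bs·F_u·A_nt = 152.7 kips → 115 kips.
Bolt shear governs: 50.1 kips.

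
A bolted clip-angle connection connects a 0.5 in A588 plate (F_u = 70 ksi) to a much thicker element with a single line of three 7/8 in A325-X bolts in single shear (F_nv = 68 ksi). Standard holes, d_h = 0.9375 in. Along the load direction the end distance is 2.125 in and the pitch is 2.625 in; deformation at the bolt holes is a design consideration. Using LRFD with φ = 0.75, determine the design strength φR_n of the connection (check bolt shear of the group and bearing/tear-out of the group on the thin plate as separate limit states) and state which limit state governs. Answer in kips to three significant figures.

92 kips (bolt shear governs)

Bolt shear: A_b = π·0.875²/4 = 0.6013 in²; R_n = 68 × 0.6013 × 3 × 1 = 122.7 kips → 0.75 × 122.7 = 92 kips.
Bearing (1.2 l_c t F_u ≤ 2.4 d t F_u): upper limit = 2.4·0.875·0.5·70 = 73.5 kips.
  Edge l_c = 2.125 − 0.9375/2 = 1.656 → r_n = 69.56 kips; interior l_c = 2.625 − 0.9375 = 1.688 → r_n = 70.88 kips.
  R_n,bearing = 1·69.56 + 2·70.88 = 211.3 kips → 0.75 × 211.3 = 158 kips.
Bolt shear governs: 92 kips.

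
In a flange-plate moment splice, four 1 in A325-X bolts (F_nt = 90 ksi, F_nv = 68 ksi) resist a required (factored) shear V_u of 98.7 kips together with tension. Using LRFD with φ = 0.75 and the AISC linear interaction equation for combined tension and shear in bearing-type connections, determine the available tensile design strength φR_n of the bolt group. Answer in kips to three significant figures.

A_b = π·1²/4 = 0.7854 in²; f_rv = 98.7 / (4 × 0.7854) = 31.42 ksi.
F'_nt = 1.3 F_nt − (F_nt / φF_nv) f_rv = 1.3·90 − (90/(0.75·68))·31.42 = 61.56 ksi, capped at F_nt → F'_nt = 61.56 ksi.
R_n = F'_nt · A_b · n = 61.56 × 0.7854 × 4 = 193.4 kips.
Design strength φR_n = 0.75 × 193.4 = 145 kips.

145 kips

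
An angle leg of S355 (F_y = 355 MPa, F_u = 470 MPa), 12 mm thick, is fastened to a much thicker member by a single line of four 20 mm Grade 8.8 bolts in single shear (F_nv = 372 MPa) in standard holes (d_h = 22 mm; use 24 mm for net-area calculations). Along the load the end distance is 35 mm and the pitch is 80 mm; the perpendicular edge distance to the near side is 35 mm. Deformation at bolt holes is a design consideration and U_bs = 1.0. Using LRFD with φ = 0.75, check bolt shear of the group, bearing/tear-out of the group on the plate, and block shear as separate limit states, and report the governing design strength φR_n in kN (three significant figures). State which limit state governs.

351 kN (bolt shear governs)

Bolt shear: A_b = π·20²/4 = 314.2 mm²; R_n = 372 × 314.2 × 4 × 1 / 1000 = 467.5 kN → 0.75 × 467.5 = 351 kN.
Bearing: edge l_c = 24, r_n = 162.4 kN; interior l_c = 58, r_n = 270.7 kN; R_n = 162.4 + 3·270.7 = 974.6 kN → 731 kN.
Block shear: A_gv = 3300, A_nv = 2292, A_nt = 276 mm²; R_n = min(0.6F_uA_nv, 0.6F_yA_gv) + U_bs·F_u·A_nt = 776.1 kN → 582 kN.
Bolt shear governs: 351 kN.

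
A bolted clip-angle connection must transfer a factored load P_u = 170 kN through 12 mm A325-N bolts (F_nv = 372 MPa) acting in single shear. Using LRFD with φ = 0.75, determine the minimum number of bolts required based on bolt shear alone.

6 bolts

A_b = π·12²/4 = 113.1 mm².
Per-bolt design strength φR_n = 0.75 × 372 × 113.1 × 1 / 1000 = 31.55 kN.
n ≥ 170 / 31.55 = 5.388 → use 6 bolts.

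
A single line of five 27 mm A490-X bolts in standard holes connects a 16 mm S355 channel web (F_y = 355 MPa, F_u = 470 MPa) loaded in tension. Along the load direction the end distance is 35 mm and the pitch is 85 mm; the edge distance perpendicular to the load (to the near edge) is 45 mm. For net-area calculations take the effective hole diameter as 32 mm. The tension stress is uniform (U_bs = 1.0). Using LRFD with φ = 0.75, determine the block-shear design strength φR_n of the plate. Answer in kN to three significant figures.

945 kN

Shear plane L_v = 35 + 4·85 = 375 mm; A_gv = 375 × 16 = 6000 mm².
A_nv = (375 − 4.5·32) × 16 = 3696 mm².
A_nt = (45 − 0.5·32) × 16 = 464 mm².
0.6 F_u A_nv = 1042 kN; 0.6 F_y A_gv = 1278 kN → shear rupture governs the shear term.
R_n = 1042 + 1.0 × 470 × 464 / 1000 = 1260 kN.
Design strength φR_n = 0.75 × 1260 = 945 kN.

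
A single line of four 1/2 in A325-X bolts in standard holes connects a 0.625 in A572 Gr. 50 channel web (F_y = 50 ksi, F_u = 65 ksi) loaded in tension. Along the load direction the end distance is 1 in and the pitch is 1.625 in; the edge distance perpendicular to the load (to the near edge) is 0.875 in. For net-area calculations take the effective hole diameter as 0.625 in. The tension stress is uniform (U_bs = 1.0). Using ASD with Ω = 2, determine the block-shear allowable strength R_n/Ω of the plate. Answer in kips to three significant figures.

Shear plane L_v = 1 + 3·1.625 = 5.875 in; A_gv = 5.875 × 0.625 = 3.672 in².
A_nv = (5.875 − 3.5·0.625) × 0.625 = 2.305 in².
A_nt = (0.875 − 0.5·0.625) × 0.625 = 0.3516 in².
0.6 F_u A_nv = 89.88 kips; 0.6 F_y A_gv = 110.2 kips → shear rupture governs the shear term.
R_n = 89.88 + 1.0 × 65 × 0.3516 = 112.7 kips.
Allowable strength R_n/Ω = 112.7 / 2 = 56.4 kips.

56.4 kips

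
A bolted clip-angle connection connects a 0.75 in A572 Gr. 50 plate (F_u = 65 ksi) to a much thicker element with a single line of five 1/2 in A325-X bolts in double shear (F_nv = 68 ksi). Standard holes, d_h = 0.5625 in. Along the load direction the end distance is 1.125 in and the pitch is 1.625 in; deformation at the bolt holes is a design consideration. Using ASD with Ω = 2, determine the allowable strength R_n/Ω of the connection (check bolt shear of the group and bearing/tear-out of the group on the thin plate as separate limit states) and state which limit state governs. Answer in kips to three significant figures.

66.8 kips (bolt shear governs)

Bolt shear: A_b = π·0.5²/4 = 0.1963 in²; R_n = 68 × 0.1963 × 5 × 2 = 133.5 kips → 133.5 / 2 = 66.8 kips.
Bearing (1.2 l_c t F_u ≤ 2.4 d t F_u): upper limit = 2.4·0.5·0.75·65 = 58.5 kips.
  Edge l_c = 1.125 − 0.5625/2 = 0.8438 → r_n = 49.36 kips; interior l_c = 1.625 − 0.5625 = 1.062 → r_n = 58.5 kips.
  R_n,bearing = 1·49.36 + 4·58.5 = 283.4 kips → 283.4 / 2 = 142 kips.
Bolt shear governs: 66.8 kips.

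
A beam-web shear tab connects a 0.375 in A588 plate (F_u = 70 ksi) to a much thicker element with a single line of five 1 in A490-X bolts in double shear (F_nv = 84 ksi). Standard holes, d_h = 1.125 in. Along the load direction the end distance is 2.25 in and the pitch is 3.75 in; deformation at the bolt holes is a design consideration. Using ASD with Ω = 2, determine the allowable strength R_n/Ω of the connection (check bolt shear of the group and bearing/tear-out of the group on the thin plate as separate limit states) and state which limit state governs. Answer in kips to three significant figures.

Bolt shear: A_b = π·1²/4 = 0.7854 in²; R_n = 84 × 0.7854 × 5 × 2 = 659.7 kips → 659.7 / 2 = 330 kips.
Bearing (1.2 l_c t F_u ≤ 2.4 d t F_u): upper limit = 2.4·1·0.375·70 = 63 kips.
  Edge l_c = 2.25 − 1.125/2 = 1.688 → r_n = 53.16 kips; interior l_c = 3.75 − 1.125 = 2.625 → r_n = 63 kips.
  R_n,bearing = 1·53.16 + 4·63 = 305.2 kips → 305.2 / 2 = 153 kips.
Bearing governs: 153 kips.

153 kips (bearing governs)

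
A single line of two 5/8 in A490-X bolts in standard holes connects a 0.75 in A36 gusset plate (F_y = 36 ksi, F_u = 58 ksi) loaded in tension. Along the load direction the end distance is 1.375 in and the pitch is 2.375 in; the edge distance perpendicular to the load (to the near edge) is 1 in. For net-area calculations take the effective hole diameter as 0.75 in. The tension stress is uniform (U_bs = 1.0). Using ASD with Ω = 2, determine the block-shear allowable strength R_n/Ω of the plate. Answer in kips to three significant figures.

Shear plane L_v = 1.375 + 1·2.375 = 3.75 in; A_gv = 3.75 × 0.75 = 2.812 in².
A_nv = (3.75 − 1.5·0.75) × 0.75 = 1.969 in².
A_nt = (1 − 0.5·0.75) × 0.75 = 0.4688 in².
0.6 F_u A_nv = 68.51 kips; 0.6 F_y A_gv = 60.75 kips → shear yielding governs the shear term.
R_n = 60.75 + 1.0 × 58 × 0.4688 = 87.94 kips.
Allowable strength R_n/Ω = 87.94 / 2 = 44 kips.

44 kips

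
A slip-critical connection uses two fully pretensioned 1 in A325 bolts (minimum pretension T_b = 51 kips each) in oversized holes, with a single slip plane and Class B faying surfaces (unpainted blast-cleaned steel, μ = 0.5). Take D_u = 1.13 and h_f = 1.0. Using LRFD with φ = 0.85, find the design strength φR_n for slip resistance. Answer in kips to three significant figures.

R_n = μ · D_u · h_f · T_b · n_s · n_b = 0.5 × 1.13 × 1.0 × 51 × 1 × 2 = 57.63 kips.
Design strength φR_n = 0.85 × 57.63 = 49 kips.

49 kips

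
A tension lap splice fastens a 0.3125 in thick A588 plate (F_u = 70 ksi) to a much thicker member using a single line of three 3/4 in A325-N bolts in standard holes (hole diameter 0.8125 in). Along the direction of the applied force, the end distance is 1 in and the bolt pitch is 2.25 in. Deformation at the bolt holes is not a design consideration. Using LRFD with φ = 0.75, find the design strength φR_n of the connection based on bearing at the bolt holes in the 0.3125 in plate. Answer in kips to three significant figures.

Per bolt r_n = 1.5 l_c t F_u ≤ 3.0 d t F_u; upper limit = 3.0 × 0.75 × 0.3125 × 70 = 49.22 kips.
Edge bolt: l_c = 1 − 0.8125/2 = 0.5938 in → 1.5 × 0.5938 × 0.3125 × 70 = 19.48 → r_n = 19.48 kips.
Interior bolts: l_c = 2.25 − 0.8125 = 1.438 in → 1.5 × 1.438 × 0.3125 × 70 = 47.17 → r_n = 47.17 kips.
R_n = 1 × 19.48 + 2 × 47.17 = 113.8 kips.
Design strength φR_n = 0.75 × 113.8 = 85.4 kips.

85.4 kips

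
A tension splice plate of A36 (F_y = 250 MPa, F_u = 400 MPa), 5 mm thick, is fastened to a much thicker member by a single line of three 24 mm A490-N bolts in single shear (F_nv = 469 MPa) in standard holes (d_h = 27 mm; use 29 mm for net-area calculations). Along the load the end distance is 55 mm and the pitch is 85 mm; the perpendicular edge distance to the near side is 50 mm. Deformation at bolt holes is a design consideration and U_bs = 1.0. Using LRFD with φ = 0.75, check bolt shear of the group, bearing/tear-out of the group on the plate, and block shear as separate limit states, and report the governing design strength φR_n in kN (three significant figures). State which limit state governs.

180 kN (block shear governs)

Bolt shear: A_b = π·24²/4 = 452.4 mm²; R_n = 469 × 452.4 × 3 × 1 / 1000 = 636.5 kN → 0.75 × 636.5 = 477 kN.
Bearing: edge l_c = 41.5, r_n = 99.6 kN; interior l_c = 58, r_n = 115.2 kN; R_n = 99.6 + 2·115.2 = 330 kN → 248 kN.
Block shear: A_gv = 1125, A_nv = 762.5, A_nt = 177.5 mm²; R_n = min(0.6F_uA_nv, 0.6F_yA_gv) + U_bs·F_u·A_nt = 239.8 kN → 180 kN.
Block shear governs: 180 kN.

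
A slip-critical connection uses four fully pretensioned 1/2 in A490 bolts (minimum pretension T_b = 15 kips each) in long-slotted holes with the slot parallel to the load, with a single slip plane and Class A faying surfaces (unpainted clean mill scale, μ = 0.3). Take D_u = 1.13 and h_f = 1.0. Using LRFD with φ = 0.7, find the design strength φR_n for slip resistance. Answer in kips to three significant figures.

R_n = μ · D_u · h_f · T_b · n_s · n_b = 0.3 × 1.13 × 1.0 × 15 × 1 × 4 = 20.34 kips.
Design strength φR_n = 0.7 × 20.34 = 14.2 kips.

14.2 kips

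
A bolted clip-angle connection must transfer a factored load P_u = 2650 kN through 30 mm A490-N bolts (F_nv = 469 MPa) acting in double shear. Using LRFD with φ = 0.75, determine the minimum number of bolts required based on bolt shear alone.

6 bolts

A_b = π·30²/4 = 706.9 mm².
Per-bolt design strength φR_n = 0.75 × 469 × 706.9 × 2 / 1000 = 497.3 kN.
n ≥ 2650 / 497.3 = 5.329 → use 6 bolts.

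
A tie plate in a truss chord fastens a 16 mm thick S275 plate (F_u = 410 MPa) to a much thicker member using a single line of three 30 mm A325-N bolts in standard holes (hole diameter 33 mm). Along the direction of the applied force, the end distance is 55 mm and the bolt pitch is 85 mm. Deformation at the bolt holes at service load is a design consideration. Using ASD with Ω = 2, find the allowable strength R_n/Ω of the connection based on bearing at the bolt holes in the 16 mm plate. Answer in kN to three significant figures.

561 kN

Per bolt r_n = 1.2 l_c t F_u ≤ 2.4 d t F_u; upper limit = 2.4 × 30 × 16 × 410 / 1000 = 472.3 kN.
Edge bolt: l_c = 55 − 33/2 = 38.5 mm → 1.2 × 38.5 × 16 × 410 / 1000 = 303.1 → r_n = 303.1 kN.
Interior bolts: l_c = 85 − 33 = 52 mm → 1.2 × 52 × 16 × 410 / 1000 = 409.3 → r_n = 409.3 kN.
R_n = 1 × 303.1 + 2 × 409.3 = 1122 kN.
Allowable strength R_n/Ω = 1122 / 2 = 561 kN.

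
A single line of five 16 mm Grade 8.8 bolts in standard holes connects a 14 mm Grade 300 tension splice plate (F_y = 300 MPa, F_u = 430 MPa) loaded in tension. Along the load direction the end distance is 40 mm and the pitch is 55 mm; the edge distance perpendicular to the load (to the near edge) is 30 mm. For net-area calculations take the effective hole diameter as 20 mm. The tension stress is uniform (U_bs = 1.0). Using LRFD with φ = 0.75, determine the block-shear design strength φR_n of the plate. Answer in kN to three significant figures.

Shear plane L_v = 40 + 4·55 = 260 mm; A_gv = 260 × 14 = 3640 mm².
A_nv = (260 − 4.5·20) × 14 = 2380 mm².
A_nt = (30 − 0.5·20) × 14 = 280 mm².
0.6 F_u A_nv = 614 kN; 0.6 F_y A_gv = 655.2 kN → shear rupture governs the shear term.
R_n = 614 + 1.0 × 430 × 280 / 1000 = 734.4 kN.
Design strength φR_n = 0.75 × 734.4 = 551 kN.

551 kN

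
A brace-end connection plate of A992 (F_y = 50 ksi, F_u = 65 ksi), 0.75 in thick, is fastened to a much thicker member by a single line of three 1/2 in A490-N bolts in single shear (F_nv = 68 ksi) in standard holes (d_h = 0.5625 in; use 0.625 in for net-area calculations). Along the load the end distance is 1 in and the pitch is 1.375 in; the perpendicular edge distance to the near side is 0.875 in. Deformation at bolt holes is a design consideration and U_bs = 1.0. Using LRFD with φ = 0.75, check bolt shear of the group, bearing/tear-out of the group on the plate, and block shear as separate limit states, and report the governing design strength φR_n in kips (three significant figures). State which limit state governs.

Bolt shear: A_b = π·0.5²/4 = 0.1963 in²; R_n = 68 × 0.1963 × 3 × 1 = 40.06 kips → 0.75 × 40.06 = 30 kips.
Bearing: edge l_c = 0.7188, r_n = 42.05 kips; interior l_c = 0.8125, r_n = 47.53 kips; R_n = 42.05 + 2·47.53 = 137.1 kips → 103 kips.
Block shear: A_gv = 2.812, A_nv = 1.641, A_nt = 0.4219 in²; R_n = min(0.6F_uA_nv, 0.6F_yA_gv) + U_bs·F_u·A_nt = 91.41 kips → 68.6 kips.
Bolt shear governs: 30 kips.

30 kips (bolt shear governs)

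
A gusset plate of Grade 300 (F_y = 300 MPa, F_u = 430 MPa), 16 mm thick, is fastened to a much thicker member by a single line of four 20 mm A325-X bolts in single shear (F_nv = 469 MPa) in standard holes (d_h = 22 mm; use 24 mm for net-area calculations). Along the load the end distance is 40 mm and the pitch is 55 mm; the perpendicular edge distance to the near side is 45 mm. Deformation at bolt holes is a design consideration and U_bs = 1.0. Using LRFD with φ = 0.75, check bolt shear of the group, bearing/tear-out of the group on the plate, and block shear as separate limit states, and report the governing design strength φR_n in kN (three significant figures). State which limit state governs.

Bolt shear: A_b = π·20²/4 = 314.2 mm²; R_n = 469 × 314.2 × 4 × 1 / 1000 = 589.4 kN → 0.75 × 589.4 = 442 kN.
Bearing: edge l_c = 29, r_n = 239.4 kN; interior l_c = 33, r_n = 272.4 kN; R_n = 239.4 + 3·272.4 = 1057 kN → 793 kN.
Block shear: A_gv = 3280, A_nv = 1936, A_nt = 528 mm²; R_n = min(0.6F_uA_nv, 0.6F_yA_gv) + U_bs·F_u·A_nt = 726.5 kN → 545 kN.
Bolt shear governs: 442 kN.

442 kN (bolt shear governs)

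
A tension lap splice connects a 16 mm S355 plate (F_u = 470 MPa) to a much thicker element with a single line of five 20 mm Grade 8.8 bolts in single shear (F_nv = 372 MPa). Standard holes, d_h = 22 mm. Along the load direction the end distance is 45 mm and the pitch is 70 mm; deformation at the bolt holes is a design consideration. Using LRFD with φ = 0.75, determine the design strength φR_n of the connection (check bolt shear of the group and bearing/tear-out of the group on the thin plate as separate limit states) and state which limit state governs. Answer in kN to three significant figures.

438 kN (bolt shear governs)

Bolt shear: A_b = π·20²/4 = 314.2 mm²; R_n = 372 × 314.2 × 5 × 1 / 1000 = 584.3 kN → 0.75 × 584.3 = 438 kN.
Bearing (1.2 l_c t F_u ≤ 2.4 d t F_u): upper limit = 2.4·20·16·470 / 1000 = 361 kN.
  Edge l_c = 45 − 22/2 = 34 → r_n = 306.8 kN; interior l_c = 70 − 22 = 48 → r_n = 361 kN.
  R_n,bearing = 1·306.8 + 4·361 = 1751 kN → 0.75 × 1751 = 1310 kN.
Bolt shear governs: 438 kN.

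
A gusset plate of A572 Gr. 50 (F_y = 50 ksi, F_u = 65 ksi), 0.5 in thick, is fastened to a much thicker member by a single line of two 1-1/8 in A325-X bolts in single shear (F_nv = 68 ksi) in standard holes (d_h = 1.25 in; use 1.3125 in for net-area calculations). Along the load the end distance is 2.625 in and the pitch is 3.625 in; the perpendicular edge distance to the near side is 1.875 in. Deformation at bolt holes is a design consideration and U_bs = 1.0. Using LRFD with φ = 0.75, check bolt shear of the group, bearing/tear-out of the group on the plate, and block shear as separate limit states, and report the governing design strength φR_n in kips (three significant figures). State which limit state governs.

Bolt shear: A_b = π·1.125²/4 = 0.994 in²; R_n = 68 × 0.994 × 2 × 1 = 135.2 kips → 0.75 × 135.2 = 101 kips.
Bearing: edge l_c = 2, r_n = 78 kips; interior l_c = 2.375, r_n = 87.75 kips; R_n = 78 + 1·87.75 = 165.8 kips → 124 kips.
Block shear: A_gv = 3.125, A_nv = 2.141, A_nt = 0.6094 in²; R_n = min(0.6F_uA_nv, 0.6F_yA_gv) + U_bs·F_u·A_nt = 123.1 kips → 92.3 kips.
Block shear governs: 92.3 kips.

92.3 kips (block shear governs)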